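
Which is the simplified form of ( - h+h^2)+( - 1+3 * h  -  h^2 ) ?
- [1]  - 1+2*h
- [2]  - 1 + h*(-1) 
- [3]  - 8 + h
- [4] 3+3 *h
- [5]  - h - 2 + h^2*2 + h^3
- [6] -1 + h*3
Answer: 1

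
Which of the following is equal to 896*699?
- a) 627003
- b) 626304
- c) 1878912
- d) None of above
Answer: b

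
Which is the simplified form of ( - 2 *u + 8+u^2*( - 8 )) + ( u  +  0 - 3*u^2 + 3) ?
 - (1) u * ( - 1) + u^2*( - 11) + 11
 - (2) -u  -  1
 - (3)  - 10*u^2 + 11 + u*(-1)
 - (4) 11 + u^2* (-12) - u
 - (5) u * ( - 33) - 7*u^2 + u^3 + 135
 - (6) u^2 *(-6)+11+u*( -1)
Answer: 1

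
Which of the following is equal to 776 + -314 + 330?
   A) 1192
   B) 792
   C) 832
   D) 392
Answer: B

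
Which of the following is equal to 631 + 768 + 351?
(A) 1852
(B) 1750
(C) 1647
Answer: B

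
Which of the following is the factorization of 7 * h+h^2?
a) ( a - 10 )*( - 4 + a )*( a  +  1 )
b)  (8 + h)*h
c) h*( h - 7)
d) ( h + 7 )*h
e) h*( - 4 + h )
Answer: d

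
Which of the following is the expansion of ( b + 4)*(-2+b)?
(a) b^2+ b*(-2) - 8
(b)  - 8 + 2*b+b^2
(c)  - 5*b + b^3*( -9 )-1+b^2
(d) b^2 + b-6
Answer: b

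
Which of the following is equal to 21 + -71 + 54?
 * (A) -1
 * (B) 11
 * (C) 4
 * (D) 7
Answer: C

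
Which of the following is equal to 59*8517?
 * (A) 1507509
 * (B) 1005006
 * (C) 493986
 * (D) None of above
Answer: D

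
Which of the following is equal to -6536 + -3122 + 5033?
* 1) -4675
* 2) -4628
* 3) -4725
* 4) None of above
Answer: 4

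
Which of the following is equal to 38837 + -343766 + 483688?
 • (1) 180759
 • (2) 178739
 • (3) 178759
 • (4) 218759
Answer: 3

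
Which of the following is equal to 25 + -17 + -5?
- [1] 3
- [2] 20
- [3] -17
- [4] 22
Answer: 1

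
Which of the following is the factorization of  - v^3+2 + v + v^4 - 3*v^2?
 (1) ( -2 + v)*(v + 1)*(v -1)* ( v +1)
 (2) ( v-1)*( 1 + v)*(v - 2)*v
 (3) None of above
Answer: 1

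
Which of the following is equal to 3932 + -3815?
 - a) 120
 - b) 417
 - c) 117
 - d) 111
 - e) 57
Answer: c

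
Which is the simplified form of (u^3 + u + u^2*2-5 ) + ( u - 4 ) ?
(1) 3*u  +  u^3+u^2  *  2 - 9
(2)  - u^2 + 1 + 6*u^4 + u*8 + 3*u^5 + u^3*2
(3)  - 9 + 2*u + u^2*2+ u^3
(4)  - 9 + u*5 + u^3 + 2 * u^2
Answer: 3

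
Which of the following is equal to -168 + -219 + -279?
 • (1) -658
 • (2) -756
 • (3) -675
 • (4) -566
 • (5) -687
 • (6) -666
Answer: 6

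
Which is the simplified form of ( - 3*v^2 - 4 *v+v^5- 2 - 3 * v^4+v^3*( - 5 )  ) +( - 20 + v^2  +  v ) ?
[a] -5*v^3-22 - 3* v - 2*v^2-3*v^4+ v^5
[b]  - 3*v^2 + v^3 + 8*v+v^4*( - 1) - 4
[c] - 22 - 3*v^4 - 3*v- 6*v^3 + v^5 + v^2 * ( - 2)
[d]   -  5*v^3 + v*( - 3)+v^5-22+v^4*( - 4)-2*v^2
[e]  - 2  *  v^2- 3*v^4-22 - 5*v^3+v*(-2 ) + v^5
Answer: a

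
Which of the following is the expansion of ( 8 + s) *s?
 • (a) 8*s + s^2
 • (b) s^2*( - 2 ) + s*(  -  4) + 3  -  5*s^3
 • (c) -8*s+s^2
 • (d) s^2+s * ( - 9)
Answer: a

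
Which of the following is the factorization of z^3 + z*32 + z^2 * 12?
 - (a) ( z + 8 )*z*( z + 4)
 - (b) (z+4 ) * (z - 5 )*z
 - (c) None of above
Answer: a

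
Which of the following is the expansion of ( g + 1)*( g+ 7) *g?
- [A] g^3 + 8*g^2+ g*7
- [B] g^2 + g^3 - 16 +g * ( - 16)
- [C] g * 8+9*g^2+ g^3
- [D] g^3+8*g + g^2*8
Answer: A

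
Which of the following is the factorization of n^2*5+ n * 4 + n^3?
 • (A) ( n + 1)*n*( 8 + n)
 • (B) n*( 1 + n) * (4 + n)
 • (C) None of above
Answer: B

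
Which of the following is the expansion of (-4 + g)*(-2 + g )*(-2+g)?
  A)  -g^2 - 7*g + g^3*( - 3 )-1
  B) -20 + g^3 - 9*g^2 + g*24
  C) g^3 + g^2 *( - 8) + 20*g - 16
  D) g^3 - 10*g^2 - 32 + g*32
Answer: C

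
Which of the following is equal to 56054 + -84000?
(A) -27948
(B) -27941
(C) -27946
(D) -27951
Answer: C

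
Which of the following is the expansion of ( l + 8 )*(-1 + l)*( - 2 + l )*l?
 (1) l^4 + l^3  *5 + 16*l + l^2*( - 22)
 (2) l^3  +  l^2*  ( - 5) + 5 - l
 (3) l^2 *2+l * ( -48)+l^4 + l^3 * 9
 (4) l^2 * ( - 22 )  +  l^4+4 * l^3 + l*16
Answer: 1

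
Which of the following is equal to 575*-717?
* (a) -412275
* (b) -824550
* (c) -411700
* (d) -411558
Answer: a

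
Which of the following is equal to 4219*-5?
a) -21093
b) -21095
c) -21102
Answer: b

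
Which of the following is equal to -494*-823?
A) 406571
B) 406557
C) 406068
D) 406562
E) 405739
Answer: D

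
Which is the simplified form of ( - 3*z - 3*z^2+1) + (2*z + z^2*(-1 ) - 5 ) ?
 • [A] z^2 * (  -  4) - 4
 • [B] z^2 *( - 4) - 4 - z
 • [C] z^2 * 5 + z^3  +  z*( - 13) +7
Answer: B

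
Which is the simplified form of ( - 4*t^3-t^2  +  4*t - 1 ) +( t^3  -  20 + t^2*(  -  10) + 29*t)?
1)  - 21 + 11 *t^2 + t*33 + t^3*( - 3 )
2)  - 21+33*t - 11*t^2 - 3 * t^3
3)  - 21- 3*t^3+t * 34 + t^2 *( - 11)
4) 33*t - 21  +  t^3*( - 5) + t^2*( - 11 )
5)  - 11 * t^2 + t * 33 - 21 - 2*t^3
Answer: 2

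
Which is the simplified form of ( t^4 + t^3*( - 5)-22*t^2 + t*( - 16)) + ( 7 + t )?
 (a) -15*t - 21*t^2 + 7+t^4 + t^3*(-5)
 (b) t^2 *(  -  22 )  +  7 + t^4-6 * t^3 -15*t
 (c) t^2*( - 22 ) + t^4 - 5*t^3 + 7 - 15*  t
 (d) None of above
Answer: c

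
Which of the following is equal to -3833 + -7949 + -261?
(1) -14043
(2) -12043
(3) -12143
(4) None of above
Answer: 2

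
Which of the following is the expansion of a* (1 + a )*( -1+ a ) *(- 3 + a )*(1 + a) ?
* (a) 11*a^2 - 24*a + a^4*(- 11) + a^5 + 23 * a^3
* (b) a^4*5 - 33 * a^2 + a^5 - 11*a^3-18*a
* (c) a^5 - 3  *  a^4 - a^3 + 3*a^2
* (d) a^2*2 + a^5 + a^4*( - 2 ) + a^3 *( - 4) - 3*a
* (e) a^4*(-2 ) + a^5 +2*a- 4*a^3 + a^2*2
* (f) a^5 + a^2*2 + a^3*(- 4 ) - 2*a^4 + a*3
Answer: f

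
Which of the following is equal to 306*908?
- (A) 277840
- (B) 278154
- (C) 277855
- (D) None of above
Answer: D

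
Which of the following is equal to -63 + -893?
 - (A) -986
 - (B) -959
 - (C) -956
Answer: C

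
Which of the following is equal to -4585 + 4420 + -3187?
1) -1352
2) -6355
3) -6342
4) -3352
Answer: 4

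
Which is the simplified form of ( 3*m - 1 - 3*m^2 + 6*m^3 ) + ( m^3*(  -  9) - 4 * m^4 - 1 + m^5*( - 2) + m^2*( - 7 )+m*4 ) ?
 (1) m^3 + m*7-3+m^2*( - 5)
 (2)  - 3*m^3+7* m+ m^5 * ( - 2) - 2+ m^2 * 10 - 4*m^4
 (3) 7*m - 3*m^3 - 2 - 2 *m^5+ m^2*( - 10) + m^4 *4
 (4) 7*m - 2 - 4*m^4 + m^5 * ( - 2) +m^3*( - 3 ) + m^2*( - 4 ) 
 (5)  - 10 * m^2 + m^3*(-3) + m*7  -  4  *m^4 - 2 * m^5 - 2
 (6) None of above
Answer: 5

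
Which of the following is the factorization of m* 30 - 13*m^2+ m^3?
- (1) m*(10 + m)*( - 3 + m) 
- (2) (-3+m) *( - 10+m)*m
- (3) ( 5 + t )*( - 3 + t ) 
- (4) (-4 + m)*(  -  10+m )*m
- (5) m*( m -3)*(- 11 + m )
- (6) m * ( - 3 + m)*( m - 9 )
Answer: 2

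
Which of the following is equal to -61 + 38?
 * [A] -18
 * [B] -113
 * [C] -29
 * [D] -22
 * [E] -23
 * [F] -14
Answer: E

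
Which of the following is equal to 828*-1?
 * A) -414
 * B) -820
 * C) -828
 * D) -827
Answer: C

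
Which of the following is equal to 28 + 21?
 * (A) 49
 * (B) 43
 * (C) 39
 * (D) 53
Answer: A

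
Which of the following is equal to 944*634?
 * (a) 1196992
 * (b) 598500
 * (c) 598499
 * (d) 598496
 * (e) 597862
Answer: d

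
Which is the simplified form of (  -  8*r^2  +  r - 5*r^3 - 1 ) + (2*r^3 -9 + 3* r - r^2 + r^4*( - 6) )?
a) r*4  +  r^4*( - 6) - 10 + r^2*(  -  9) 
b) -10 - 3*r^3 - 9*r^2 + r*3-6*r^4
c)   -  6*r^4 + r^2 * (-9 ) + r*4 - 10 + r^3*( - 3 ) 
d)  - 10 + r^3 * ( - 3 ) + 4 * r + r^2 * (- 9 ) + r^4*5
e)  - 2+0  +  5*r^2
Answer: c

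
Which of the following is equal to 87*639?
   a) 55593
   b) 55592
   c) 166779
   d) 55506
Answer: a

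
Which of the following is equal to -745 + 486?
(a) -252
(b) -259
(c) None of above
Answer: b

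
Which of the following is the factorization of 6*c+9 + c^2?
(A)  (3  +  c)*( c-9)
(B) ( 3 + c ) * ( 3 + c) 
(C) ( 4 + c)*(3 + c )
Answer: B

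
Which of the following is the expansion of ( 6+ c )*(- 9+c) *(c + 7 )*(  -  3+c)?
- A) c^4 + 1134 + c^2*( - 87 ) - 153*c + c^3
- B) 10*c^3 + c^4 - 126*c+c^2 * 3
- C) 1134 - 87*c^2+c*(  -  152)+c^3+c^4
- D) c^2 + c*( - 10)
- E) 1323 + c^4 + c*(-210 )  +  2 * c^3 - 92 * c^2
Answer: A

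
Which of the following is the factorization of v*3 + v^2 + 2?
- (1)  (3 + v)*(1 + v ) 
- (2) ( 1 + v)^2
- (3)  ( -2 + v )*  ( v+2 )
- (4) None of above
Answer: 4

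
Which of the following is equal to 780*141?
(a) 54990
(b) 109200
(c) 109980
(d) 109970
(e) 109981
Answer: c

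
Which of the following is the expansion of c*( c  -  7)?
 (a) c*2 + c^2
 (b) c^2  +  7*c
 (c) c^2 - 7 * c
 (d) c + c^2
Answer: c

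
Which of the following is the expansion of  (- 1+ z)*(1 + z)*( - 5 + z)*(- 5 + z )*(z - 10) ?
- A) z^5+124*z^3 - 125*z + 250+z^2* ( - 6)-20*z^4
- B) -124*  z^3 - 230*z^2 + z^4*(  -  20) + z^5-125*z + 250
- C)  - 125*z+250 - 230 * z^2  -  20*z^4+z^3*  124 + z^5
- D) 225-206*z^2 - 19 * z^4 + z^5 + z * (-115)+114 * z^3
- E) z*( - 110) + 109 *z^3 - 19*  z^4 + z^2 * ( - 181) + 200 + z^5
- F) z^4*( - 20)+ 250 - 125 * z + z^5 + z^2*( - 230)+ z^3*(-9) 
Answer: C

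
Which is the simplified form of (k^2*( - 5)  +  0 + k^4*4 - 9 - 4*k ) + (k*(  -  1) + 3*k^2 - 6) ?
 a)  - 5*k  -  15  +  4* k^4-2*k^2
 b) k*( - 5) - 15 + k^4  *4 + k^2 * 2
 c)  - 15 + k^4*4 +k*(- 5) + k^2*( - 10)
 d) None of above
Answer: a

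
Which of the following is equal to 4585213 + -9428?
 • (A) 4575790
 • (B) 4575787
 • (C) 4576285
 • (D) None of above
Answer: D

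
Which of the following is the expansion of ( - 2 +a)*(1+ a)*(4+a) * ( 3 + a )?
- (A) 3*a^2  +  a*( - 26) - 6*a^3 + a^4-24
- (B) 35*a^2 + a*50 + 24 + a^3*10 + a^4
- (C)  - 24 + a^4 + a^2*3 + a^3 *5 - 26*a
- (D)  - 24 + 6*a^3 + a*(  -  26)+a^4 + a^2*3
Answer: D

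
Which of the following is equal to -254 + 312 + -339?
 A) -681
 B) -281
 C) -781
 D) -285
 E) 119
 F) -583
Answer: B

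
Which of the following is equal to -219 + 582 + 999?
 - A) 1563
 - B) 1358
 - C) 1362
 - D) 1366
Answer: C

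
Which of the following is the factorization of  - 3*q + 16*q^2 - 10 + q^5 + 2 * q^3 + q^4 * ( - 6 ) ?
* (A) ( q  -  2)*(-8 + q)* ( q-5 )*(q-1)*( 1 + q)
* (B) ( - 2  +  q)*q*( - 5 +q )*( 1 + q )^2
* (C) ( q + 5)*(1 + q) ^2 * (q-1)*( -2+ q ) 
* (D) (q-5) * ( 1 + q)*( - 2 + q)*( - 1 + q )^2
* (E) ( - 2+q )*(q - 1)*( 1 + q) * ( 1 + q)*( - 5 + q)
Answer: E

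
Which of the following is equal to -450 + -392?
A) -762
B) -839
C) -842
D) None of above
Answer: C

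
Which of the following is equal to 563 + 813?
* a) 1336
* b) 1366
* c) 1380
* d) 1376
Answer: d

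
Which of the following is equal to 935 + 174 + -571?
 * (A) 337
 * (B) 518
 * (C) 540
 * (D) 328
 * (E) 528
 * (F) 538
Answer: F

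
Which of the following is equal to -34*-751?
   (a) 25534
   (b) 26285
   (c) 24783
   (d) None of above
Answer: a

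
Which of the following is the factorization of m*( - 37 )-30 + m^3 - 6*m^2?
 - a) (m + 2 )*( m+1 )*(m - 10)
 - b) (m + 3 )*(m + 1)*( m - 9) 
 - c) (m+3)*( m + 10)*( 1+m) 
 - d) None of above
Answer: d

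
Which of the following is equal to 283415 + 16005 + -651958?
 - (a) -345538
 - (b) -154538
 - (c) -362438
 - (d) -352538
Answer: d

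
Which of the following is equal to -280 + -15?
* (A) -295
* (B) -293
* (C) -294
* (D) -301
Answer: A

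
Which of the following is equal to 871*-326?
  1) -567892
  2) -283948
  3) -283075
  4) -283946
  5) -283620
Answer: 4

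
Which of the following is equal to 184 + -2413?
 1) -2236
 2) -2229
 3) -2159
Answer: 2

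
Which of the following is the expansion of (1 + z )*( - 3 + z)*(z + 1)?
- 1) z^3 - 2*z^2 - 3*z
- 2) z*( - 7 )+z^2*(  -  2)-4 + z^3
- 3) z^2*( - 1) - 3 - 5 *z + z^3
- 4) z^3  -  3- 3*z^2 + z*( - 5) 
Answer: 3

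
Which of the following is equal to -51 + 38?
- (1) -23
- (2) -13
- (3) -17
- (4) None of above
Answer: 2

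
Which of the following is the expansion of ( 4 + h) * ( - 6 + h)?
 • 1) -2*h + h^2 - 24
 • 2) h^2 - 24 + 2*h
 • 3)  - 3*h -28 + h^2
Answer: 1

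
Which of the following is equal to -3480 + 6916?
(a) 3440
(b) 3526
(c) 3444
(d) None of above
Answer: d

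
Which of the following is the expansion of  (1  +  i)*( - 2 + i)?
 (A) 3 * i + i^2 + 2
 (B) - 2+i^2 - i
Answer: B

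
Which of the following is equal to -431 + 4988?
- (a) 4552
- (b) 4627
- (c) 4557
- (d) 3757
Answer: c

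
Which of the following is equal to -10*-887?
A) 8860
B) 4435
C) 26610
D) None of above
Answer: D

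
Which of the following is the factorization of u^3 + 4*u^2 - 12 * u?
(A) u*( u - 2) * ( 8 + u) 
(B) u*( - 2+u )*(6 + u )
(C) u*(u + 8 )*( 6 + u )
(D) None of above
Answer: B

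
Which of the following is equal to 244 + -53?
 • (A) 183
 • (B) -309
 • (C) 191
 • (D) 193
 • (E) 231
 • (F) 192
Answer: C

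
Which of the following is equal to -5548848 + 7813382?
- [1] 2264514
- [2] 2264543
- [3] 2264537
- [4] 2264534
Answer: 4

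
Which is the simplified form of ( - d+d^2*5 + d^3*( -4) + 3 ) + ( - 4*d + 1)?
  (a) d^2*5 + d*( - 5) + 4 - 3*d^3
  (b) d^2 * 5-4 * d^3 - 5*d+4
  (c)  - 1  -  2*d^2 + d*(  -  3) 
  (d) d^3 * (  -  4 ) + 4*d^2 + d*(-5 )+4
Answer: b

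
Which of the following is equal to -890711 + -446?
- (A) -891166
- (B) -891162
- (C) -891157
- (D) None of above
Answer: C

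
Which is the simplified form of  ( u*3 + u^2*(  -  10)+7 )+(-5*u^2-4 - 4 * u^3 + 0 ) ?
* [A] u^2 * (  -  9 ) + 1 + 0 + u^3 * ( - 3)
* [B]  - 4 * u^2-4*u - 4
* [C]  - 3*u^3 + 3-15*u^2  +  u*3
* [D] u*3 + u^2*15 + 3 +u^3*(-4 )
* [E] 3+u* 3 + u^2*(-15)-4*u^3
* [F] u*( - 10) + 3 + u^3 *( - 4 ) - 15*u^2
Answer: E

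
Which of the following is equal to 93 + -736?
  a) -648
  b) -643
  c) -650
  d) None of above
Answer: b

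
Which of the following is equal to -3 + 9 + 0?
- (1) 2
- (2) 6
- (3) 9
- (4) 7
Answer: 2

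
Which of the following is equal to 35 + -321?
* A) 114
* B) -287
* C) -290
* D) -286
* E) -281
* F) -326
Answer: D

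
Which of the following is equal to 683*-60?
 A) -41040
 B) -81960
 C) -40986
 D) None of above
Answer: D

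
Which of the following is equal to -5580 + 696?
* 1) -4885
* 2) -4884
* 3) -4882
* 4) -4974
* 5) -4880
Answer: 2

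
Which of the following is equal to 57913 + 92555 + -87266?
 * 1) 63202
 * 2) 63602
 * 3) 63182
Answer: 1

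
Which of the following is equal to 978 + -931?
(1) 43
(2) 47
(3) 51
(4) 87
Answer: 2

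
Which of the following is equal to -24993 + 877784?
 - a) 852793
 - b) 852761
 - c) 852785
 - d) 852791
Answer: d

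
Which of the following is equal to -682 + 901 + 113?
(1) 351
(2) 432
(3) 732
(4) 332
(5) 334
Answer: 4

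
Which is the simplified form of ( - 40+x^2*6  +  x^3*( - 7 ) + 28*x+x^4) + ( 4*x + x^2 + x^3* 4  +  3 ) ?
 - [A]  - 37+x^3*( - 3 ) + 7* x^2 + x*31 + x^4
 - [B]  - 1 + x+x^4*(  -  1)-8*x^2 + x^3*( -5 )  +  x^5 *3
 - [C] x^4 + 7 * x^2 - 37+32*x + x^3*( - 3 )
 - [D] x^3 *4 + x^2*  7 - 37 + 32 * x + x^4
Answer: C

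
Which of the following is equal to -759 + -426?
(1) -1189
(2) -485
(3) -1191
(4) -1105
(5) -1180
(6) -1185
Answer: 6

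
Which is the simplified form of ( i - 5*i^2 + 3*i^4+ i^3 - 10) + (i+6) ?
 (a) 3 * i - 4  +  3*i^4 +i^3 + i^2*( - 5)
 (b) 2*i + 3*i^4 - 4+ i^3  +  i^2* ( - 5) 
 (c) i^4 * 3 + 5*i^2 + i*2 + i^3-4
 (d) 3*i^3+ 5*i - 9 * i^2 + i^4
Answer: b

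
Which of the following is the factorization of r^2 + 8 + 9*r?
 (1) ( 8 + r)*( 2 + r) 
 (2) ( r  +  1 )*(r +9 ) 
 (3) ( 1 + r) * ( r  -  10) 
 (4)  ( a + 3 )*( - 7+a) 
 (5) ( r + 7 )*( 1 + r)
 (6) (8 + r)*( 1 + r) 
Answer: 6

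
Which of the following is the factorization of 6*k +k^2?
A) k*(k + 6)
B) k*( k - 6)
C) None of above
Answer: A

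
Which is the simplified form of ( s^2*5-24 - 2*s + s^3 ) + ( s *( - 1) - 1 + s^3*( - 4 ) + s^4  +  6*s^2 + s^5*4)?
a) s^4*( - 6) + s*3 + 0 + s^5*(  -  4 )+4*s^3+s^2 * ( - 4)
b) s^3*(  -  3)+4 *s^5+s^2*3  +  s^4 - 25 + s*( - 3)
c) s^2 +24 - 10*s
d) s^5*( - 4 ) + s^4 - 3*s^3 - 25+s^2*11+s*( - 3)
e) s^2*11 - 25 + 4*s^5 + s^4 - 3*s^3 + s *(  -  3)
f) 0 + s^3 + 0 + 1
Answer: e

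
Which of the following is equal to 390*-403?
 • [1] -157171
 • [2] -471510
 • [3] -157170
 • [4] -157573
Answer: 3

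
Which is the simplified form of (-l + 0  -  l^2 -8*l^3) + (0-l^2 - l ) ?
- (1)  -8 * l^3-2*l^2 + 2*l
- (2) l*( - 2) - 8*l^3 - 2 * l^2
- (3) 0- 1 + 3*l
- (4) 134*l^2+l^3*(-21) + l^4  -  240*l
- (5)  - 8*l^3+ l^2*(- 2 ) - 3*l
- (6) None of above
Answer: 2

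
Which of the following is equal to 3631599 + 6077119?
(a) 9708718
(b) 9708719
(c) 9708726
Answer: a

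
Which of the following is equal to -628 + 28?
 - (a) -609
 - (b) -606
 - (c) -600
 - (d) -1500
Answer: c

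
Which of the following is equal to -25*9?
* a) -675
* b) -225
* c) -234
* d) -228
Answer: b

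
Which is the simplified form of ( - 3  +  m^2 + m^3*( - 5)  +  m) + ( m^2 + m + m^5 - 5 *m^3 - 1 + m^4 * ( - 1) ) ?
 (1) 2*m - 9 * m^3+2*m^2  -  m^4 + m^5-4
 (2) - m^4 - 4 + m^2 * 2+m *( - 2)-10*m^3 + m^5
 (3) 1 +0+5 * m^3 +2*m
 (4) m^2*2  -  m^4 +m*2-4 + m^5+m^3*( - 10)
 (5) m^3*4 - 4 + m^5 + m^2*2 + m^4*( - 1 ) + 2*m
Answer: 4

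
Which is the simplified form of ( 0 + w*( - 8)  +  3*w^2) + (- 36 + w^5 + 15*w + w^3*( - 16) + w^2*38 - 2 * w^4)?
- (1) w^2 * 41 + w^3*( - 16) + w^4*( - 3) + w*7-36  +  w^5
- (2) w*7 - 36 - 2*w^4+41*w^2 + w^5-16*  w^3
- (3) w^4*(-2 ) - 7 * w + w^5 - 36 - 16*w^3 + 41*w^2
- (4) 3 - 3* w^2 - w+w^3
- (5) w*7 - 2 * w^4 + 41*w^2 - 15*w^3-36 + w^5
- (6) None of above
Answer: 2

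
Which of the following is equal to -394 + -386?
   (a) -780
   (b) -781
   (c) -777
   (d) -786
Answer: a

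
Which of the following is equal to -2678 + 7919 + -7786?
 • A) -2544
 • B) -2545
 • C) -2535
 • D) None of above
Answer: B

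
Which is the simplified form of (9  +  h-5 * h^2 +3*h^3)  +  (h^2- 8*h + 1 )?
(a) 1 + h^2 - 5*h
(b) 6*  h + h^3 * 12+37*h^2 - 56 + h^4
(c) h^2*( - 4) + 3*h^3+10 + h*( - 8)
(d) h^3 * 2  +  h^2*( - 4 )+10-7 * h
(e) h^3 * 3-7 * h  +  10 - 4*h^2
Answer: e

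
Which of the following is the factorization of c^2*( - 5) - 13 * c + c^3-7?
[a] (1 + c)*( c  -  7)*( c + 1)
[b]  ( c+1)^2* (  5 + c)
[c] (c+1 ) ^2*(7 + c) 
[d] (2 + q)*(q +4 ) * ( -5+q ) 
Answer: a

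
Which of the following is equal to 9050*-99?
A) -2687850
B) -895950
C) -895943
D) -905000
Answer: B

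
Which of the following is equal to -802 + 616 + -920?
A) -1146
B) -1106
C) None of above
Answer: B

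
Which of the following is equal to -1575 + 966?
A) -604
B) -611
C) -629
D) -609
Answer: D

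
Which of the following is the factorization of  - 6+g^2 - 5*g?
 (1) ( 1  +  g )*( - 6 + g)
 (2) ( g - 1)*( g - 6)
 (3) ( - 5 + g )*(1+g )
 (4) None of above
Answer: 1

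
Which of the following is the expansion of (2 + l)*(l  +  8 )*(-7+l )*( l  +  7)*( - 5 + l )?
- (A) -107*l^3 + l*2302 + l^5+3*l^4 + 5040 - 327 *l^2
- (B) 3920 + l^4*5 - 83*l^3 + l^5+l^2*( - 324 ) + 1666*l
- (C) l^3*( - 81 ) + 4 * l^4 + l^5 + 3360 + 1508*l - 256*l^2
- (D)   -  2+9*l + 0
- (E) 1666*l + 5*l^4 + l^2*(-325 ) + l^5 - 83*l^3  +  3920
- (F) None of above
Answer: E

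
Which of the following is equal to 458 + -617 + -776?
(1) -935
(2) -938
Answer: 1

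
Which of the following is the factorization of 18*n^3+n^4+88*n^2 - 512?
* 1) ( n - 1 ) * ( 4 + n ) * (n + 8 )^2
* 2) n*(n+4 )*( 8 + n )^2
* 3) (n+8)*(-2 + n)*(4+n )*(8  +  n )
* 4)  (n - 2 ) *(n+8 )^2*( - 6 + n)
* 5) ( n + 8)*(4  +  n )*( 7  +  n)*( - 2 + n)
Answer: 3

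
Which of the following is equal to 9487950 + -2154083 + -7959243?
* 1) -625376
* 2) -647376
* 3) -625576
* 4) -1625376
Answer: 1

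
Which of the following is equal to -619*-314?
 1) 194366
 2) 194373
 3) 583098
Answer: 1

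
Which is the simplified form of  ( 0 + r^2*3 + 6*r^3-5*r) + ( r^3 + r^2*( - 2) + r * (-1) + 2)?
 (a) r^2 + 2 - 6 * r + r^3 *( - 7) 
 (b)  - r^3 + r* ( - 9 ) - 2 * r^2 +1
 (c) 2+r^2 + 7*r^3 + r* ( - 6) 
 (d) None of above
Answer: c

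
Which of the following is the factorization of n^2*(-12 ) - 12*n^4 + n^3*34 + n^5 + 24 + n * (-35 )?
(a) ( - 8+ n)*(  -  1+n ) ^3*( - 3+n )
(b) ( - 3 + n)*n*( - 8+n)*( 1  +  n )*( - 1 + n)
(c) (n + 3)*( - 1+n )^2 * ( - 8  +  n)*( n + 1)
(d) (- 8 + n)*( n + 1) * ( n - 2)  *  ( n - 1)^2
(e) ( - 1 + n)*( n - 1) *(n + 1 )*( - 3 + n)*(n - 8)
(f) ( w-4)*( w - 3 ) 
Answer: e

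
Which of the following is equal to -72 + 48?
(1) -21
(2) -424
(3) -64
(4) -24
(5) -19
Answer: 4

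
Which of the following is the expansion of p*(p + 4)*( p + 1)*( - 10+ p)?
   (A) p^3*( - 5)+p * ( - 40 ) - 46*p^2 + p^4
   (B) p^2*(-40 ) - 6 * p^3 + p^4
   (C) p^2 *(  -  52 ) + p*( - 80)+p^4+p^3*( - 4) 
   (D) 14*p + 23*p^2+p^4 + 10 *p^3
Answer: A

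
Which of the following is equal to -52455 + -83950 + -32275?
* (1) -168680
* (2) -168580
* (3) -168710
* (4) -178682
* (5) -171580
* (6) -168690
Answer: 1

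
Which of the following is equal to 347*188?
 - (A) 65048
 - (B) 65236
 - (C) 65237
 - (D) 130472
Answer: B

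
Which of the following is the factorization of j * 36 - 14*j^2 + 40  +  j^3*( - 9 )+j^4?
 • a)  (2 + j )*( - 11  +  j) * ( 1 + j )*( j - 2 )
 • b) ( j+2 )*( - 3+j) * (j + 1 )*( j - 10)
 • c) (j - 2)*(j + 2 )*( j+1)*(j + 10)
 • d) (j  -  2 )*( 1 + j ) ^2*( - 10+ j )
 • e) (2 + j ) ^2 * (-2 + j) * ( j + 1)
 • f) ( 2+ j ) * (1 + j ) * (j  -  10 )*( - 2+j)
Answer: f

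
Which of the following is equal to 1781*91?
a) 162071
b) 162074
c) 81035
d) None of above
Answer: a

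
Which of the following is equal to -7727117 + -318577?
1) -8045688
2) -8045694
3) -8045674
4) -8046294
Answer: 2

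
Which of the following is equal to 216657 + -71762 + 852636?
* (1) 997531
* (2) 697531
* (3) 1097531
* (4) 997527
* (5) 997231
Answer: 1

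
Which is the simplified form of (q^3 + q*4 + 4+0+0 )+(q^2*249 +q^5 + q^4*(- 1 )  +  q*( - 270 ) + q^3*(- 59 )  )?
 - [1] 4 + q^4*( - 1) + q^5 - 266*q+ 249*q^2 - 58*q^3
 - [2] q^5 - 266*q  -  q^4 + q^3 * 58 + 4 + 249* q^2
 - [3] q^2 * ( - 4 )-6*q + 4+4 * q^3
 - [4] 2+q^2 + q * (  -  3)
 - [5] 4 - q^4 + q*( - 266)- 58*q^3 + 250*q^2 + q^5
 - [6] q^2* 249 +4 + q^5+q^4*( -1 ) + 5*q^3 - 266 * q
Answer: 1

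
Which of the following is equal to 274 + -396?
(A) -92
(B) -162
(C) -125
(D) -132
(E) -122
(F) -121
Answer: E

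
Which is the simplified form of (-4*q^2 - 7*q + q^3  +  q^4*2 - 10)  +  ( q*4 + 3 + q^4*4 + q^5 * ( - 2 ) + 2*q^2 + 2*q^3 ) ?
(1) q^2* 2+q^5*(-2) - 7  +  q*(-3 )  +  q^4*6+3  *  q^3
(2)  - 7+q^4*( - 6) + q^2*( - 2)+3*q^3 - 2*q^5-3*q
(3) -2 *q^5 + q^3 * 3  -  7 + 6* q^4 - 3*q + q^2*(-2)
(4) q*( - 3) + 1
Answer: 3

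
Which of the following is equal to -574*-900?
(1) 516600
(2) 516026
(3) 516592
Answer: 1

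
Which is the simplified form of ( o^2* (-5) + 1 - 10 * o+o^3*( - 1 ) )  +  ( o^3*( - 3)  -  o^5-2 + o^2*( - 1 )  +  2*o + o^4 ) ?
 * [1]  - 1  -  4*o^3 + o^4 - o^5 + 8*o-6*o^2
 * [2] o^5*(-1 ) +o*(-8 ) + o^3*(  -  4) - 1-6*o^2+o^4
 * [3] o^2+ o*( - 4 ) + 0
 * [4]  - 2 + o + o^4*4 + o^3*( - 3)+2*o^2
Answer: 2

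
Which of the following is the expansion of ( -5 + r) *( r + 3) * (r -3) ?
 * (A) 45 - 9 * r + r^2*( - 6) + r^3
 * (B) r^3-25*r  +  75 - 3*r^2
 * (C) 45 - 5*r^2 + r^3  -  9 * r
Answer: C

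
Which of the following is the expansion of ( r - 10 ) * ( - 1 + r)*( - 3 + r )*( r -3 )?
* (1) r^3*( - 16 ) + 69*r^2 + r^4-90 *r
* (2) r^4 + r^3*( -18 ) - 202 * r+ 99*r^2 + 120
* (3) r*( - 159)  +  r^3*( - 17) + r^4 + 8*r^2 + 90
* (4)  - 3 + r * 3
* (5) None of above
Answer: 5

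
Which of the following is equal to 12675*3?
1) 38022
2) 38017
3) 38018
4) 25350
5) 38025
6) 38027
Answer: 5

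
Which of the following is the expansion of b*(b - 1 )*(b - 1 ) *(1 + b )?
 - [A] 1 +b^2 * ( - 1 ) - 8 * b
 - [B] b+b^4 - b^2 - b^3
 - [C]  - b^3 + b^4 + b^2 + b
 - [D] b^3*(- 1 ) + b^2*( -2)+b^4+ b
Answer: B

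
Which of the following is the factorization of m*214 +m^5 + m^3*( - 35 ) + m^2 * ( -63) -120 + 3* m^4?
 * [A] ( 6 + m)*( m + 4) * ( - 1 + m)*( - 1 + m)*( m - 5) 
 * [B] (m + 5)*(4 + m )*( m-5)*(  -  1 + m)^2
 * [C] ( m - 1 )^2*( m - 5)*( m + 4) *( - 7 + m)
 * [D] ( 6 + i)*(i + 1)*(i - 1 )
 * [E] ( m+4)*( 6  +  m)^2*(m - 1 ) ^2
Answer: A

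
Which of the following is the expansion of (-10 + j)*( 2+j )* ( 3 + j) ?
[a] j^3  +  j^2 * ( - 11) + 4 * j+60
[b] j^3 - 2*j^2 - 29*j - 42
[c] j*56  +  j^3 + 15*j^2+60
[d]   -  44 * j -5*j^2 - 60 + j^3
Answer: d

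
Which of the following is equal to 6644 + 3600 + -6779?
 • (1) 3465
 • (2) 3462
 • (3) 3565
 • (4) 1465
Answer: 1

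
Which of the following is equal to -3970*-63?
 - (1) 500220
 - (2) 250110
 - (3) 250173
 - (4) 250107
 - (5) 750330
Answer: 2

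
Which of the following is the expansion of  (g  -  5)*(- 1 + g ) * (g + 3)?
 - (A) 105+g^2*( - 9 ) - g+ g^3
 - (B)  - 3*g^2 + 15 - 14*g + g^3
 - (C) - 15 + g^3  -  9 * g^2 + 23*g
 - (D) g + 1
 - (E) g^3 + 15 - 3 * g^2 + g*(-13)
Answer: E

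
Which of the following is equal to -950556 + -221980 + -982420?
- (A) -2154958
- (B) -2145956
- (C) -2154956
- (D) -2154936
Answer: C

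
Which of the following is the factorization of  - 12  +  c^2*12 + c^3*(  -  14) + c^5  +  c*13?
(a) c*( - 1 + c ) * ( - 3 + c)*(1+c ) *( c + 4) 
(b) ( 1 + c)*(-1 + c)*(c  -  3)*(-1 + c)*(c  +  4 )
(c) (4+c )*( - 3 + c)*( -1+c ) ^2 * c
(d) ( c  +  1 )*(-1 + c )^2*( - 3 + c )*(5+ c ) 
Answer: b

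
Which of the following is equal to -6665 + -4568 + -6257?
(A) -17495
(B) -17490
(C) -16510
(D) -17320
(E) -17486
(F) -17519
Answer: B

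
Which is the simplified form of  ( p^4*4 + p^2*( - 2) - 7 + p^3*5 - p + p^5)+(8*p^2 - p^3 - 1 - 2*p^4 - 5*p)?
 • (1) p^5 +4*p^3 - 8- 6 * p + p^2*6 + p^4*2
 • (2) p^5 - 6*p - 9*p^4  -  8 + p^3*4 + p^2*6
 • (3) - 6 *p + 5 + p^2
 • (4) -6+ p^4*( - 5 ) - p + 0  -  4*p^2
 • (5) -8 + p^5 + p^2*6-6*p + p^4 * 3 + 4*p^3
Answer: 1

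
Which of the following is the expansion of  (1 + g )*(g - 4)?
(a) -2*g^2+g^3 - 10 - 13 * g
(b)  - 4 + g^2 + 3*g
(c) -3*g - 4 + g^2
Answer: c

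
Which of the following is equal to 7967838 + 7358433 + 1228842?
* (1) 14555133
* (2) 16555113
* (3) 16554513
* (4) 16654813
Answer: 2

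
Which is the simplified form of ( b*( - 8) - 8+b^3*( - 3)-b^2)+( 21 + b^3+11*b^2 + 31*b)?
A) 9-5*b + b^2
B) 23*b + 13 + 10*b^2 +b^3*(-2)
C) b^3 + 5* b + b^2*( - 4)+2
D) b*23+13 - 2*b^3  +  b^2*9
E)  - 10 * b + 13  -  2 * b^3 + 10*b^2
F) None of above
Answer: B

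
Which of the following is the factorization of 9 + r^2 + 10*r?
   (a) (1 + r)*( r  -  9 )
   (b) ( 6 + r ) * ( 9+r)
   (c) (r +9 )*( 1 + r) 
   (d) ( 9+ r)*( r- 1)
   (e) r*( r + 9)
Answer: c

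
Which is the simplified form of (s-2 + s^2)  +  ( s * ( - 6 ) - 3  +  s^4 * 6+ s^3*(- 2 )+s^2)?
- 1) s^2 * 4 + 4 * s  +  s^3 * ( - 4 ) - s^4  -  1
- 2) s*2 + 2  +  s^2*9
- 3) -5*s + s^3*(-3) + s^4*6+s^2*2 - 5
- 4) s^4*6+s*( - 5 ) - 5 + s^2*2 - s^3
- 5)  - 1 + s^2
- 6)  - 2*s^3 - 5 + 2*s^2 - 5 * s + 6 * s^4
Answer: 6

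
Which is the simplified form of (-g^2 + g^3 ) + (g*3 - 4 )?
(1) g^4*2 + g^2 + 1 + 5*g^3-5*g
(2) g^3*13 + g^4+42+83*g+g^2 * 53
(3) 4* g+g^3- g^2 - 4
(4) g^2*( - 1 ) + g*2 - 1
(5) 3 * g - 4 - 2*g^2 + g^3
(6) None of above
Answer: 6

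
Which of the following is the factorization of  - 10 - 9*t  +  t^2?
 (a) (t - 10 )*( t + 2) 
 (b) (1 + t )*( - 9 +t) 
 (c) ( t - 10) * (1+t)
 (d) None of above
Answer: c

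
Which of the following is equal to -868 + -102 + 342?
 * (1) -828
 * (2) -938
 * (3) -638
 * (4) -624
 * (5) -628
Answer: 5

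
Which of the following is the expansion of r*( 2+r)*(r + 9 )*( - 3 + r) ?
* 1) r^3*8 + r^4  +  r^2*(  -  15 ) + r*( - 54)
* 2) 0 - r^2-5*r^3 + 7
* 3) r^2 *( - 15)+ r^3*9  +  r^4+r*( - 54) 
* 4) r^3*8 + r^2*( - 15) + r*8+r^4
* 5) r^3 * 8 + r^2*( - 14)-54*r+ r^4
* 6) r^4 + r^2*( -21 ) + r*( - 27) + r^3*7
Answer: 1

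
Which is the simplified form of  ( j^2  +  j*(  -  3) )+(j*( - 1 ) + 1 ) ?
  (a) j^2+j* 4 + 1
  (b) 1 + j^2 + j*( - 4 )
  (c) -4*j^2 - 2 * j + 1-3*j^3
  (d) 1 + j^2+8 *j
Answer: b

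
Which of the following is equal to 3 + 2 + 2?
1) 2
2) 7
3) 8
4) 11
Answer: 2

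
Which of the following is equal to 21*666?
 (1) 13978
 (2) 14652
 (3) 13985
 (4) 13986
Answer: 4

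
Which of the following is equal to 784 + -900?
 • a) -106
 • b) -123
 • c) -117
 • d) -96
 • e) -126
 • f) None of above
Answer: f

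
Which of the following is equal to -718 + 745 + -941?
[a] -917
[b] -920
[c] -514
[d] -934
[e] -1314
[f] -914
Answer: f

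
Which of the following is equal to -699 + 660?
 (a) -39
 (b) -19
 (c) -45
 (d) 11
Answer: a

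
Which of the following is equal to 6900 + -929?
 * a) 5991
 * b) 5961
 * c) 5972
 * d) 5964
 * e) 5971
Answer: e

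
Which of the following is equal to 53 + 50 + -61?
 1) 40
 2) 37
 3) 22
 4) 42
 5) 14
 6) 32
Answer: 4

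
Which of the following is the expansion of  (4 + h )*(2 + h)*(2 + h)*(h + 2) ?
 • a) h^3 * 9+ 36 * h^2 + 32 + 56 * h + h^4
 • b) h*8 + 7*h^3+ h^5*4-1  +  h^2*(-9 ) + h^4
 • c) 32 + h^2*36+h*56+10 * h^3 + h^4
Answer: c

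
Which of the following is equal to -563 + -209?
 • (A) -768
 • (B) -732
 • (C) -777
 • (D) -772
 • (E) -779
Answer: D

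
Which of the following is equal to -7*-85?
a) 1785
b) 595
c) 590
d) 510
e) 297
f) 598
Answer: b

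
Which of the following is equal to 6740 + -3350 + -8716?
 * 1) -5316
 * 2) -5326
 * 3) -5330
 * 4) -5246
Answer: 2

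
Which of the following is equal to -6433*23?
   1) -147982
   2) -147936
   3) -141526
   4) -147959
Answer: 4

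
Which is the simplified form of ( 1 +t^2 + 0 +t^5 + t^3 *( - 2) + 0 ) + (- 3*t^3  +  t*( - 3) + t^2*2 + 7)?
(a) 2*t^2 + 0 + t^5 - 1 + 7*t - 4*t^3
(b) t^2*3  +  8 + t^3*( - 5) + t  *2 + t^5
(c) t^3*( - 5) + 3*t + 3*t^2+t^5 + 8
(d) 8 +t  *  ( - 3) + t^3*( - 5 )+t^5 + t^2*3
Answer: d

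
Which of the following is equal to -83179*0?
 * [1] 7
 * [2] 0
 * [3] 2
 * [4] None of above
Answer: 2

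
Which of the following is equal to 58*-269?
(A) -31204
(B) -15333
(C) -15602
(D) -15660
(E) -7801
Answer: C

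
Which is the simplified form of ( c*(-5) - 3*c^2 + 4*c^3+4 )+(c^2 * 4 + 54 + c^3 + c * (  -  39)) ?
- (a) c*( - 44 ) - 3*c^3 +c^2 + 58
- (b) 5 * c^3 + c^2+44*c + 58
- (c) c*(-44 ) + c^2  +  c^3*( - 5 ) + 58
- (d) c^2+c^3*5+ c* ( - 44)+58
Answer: d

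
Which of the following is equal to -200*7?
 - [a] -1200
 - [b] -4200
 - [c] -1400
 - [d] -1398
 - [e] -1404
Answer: c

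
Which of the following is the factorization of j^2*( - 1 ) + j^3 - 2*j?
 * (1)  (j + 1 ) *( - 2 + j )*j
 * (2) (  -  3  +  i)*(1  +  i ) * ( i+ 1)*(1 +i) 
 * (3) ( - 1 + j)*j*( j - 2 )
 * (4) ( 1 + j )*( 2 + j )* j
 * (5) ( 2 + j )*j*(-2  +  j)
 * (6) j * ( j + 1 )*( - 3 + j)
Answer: 1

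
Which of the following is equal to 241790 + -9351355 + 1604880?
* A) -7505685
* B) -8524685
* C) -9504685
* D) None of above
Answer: D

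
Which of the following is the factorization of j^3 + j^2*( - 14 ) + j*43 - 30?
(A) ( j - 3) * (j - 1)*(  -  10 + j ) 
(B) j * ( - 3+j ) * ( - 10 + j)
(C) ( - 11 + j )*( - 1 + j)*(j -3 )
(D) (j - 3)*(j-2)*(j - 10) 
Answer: A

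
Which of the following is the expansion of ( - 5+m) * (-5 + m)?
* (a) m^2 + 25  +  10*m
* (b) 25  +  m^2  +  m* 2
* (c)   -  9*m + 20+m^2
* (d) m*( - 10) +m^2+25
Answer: d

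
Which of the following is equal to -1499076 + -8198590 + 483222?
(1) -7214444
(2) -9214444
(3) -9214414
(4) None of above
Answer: 2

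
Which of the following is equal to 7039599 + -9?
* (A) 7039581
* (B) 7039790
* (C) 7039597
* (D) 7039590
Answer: D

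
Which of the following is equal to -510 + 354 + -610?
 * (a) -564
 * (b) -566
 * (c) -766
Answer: c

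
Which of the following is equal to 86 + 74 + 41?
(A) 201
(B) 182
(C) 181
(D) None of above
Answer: A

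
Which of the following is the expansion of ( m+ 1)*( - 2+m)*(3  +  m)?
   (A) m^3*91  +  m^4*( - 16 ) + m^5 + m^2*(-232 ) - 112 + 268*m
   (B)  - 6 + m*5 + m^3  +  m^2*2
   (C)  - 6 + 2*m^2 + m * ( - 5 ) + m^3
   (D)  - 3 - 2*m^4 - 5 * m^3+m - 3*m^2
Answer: C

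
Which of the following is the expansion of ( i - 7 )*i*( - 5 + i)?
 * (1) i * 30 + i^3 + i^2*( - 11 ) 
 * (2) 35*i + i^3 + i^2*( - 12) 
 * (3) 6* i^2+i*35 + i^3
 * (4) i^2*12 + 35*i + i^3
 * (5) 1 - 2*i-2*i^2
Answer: 2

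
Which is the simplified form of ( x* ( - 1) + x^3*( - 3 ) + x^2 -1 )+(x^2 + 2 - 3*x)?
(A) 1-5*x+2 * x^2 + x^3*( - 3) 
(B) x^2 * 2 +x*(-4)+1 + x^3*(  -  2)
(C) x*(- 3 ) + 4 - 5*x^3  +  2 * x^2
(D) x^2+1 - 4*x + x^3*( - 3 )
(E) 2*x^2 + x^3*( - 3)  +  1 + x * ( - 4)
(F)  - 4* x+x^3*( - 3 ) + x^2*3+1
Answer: E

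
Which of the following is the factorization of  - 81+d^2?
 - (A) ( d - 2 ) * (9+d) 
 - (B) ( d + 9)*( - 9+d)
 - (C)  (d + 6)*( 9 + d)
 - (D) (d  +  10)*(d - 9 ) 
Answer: B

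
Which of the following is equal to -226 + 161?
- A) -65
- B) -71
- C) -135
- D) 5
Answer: A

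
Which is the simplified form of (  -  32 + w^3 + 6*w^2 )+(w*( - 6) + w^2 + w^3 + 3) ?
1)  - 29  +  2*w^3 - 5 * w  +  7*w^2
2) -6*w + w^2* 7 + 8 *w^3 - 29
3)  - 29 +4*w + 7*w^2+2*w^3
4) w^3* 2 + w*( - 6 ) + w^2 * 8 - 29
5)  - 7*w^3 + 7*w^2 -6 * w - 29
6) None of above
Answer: 6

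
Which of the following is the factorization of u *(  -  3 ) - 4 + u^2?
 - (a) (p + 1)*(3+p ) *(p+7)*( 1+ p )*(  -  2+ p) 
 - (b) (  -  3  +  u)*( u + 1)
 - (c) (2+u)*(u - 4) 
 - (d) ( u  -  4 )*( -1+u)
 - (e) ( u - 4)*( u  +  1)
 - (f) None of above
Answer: e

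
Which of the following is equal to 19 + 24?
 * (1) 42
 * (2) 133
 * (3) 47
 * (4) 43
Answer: 4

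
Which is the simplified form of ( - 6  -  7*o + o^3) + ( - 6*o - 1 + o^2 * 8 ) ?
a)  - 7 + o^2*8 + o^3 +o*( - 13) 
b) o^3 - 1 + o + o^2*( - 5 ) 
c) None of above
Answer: a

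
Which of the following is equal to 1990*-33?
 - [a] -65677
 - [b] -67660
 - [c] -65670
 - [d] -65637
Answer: c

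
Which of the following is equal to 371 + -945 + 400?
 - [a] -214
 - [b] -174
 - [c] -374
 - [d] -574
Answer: b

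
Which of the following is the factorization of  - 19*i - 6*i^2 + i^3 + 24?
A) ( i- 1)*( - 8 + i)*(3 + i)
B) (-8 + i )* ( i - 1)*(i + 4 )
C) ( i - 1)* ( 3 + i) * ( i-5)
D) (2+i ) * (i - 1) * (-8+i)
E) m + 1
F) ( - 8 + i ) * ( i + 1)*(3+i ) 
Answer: A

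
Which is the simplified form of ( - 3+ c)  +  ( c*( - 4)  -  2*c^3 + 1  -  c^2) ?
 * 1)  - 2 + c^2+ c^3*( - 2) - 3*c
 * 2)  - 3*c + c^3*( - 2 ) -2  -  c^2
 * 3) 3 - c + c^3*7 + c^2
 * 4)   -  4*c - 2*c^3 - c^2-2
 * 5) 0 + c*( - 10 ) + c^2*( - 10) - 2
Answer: 2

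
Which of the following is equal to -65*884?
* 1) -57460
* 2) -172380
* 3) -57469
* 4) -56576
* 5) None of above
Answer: 1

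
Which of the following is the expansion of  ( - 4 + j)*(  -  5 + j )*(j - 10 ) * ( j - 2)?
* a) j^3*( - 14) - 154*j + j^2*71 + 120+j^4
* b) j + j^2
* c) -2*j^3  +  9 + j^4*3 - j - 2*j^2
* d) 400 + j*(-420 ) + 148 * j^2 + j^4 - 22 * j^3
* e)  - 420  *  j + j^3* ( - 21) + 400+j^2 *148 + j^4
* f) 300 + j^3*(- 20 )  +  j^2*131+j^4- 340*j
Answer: e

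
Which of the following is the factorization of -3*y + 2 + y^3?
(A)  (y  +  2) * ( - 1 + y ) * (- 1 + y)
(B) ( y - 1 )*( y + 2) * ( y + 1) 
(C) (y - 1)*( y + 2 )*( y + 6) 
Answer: A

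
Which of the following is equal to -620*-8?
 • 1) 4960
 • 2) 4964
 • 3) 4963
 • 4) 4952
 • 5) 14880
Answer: 1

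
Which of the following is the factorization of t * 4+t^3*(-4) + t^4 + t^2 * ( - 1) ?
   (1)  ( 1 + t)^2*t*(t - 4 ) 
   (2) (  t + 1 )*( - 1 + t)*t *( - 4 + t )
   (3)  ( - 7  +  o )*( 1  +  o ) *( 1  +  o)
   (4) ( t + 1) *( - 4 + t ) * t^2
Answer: 2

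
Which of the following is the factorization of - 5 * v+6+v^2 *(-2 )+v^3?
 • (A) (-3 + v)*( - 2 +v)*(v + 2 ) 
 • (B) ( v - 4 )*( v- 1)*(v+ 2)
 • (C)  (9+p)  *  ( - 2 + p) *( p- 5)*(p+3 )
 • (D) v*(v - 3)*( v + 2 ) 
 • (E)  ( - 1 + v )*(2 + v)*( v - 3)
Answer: E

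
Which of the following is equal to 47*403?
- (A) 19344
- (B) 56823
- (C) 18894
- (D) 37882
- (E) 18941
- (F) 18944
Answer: E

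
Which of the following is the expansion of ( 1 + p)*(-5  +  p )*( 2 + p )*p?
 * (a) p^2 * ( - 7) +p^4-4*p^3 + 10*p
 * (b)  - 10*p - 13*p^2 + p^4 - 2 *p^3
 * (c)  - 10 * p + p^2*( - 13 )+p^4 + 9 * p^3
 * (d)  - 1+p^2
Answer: b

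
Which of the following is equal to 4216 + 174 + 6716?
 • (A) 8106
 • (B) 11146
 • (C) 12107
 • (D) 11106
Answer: D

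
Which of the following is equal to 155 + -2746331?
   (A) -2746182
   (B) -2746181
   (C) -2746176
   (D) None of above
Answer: C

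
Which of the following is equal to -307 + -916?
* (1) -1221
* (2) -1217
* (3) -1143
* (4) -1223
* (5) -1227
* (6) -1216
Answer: 4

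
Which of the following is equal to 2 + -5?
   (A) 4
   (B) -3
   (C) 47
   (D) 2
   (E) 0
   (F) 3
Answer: B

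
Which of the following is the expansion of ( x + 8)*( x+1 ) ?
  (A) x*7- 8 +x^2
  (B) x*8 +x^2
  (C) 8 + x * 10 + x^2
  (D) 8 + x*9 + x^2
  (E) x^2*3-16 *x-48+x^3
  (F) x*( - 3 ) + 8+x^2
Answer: D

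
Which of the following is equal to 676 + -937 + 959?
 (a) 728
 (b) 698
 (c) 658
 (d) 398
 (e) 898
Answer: b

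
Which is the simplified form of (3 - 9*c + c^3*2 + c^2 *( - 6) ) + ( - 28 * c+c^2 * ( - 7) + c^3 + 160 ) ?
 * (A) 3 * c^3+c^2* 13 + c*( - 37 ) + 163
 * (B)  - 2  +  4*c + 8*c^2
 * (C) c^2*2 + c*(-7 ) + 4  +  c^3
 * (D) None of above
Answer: D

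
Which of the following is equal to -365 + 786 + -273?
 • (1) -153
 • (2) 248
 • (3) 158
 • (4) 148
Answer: 4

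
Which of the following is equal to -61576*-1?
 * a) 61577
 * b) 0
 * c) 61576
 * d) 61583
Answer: c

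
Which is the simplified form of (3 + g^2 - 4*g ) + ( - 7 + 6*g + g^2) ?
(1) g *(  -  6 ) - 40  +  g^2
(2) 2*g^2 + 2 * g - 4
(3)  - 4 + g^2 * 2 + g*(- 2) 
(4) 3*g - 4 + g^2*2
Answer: 2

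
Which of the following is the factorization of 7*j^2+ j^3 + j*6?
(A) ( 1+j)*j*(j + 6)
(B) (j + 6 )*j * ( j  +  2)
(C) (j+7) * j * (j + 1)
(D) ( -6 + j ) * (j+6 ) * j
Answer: A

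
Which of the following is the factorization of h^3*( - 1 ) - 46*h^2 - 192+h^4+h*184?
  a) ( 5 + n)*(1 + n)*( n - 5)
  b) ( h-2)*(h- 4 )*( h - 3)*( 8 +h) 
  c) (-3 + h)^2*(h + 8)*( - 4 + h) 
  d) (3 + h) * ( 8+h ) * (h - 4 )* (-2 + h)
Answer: b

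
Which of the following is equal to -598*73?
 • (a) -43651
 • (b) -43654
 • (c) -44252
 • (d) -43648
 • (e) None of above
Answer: b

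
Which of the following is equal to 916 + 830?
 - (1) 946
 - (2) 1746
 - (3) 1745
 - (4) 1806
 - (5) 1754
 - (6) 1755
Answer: 2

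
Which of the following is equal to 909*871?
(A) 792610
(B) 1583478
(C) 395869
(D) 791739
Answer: D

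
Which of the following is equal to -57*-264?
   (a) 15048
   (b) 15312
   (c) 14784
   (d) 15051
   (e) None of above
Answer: a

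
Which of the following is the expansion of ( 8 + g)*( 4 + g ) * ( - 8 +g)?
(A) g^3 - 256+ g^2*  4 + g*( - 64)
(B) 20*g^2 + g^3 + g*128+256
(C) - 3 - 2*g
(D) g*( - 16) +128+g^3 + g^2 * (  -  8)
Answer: A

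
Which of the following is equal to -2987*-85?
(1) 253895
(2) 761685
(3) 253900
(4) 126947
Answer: 1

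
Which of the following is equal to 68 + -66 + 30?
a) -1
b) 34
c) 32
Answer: c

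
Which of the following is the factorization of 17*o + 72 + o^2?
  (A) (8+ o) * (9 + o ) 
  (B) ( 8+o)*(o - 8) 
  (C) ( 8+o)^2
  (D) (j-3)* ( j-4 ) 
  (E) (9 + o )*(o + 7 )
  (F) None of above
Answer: A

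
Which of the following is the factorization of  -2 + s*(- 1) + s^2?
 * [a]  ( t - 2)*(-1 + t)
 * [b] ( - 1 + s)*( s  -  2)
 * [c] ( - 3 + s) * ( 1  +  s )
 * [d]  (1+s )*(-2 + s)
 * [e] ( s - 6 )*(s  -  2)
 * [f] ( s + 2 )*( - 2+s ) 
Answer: d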